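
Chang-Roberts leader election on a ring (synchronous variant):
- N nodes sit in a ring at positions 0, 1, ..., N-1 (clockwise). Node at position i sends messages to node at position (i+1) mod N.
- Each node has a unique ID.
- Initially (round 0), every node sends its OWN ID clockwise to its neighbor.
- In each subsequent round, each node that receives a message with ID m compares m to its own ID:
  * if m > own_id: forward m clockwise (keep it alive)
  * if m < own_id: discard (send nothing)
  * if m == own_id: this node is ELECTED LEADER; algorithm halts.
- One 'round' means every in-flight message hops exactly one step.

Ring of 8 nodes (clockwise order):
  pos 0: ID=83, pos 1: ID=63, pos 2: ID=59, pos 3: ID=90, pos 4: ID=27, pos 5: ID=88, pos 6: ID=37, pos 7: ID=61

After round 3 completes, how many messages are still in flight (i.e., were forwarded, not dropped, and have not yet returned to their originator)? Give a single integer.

Round 1: pos1(id63) recv 83: fwd; pos2(id59) recv 63: fwd; pos3(id90) recv 59: drop; pos4(id27) recv 90: fwd; pos5(id88) recv 27: drop; pos6(id37) recv 88: fwd; pos7(id61) recv 37: drop; pos0(id83) recv 61: drop
Round 2: pos2(id59) recv 83: fwd; pos3(id90) recv 63: drop; pos5(id88) recv 90: fwd; pos7(id61) recv 88: fwd
Round 3: pos3(id90) recv 83: drop; pos6(id37) recv 90: fwd; pos0(id83) recv 88: fwd
After round 3: 2 messages still in flight

Answer: 2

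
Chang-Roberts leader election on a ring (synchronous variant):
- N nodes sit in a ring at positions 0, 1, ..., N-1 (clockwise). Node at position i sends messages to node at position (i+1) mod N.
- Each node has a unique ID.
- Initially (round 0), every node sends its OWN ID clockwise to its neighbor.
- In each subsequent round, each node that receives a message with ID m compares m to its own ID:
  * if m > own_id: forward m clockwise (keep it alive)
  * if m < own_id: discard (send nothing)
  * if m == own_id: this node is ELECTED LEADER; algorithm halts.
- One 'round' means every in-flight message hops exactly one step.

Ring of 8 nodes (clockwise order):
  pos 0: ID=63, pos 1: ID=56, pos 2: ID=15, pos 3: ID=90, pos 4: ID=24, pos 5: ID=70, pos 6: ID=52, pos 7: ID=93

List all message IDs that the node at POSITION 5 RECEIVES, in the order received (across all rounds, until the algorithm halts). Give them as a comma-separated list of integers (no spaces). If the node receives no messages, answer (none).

Round 1: pos1(id56) recv 63: fwd; pos2(id15) recv 56: fwd; pos3(id90) recv 15: drop; pos4(id24) recv 90: fwd; pos5(id70) recv 24: drop; pos6(id52) recv 70: fwd; pos7(id93) recv 52: drop; pos0(id63) recv 93: fwd
Round 2: pos2(id15) recv 63: fwd; pos3(id90) recv 56: drop; pos5(id70) recv 90: fwd; pos7(id93) recv 70: drop; pos1(id56) recv 93: fwd
Round 3: pos3(id90) recv 63: drop; pos6(id52) recv 90: fwd; pos2(id15) recv 93: fwd
Round 4: pos7(id93) recv 90: drop; pos3(id90) recv 93: fwd
Round 5: pos4(id24) recv 93: fwd
Round 6: pos5(id70) recv 93: fwd
Round 7: pos6(id52) recv 93: fwd
Round 8: pos7(id93) recv 93: ELECTED

Answer: 24,90,93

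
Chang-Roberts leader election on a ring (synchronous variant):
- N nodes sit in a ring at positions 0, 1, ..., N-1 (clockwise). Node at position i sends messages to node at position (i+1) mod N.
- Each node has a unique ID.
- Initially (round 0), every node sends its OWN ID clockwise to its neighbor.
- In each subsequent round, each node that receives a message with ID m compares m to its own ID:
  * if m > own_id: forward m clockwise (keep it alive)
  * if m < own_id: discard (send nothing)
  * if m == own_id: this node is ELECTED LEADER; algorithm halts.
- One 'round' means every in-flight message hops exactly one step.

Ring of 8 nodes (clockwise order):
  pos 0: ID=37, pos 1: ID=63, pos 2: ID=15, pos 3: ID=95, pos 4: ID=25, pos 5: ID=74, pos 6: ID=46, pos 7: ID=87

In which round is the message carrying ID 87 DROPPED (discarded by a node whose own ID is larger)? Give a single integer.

Answer: 4

Derivation:
Round 1: pos1(id63) recv 37: drop; pos2(id15) recv 63: fwd; pos3(id95) recv 15: drop; pos4(id25) recv 95: fwd; pos5(id74) recv 25: drop; pos6(id46) recv 74: fwd; pos7(id87) recv 46: drop; pos0(id37) recv 87: fwd
Round 2: pos3(id95) recv 63: drop; pos5(id74) recv 95: fwd; pos7(id87) recv 74: drop; pos1(id63) recv 87: fwd
Round 3: pos6(id46) recv 95: fwd; pos2(id15) recv 87: fwd
Round 4: pos7(id87) recv 95: fwd; pos3(id95) recv 87: drop
Round 5: pos0(id37) recv 95: fwd
Round 6: pos1(id63) recv 95: fwd
Round 7: pos2(id15) recv 95: fwd
Round 8: pos3(id95) recv 95: ELECTED
Message ID 87 originates at pos 7; dropped at pos 3 in round 4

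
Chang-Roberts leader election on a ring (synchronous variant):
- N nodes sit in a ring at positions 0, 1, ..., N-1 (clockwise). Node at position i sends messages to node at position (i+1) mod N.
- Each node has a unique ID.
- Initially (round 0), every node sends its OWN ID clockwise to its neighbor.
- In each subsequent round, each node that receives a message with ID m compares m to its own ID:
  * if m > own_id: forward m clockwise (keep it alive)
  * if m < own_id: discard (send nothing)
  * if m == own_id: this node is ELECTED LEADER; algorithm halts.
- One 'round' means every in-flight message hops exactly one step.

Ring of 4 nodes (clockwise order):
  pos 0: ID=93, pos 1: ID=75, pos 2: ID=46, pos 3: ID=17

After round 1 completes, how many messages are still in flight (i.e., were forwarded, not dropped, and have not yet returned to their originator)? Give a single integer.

Answer: 3

Derivation:
Round 1: pos1(id75) recv 93: fwd; pos2(id46) recv 75: fwd; pos3(id17) recv 46: fwd; pos0(id93) recv 17: drop
After round 1: 3 messages still in flight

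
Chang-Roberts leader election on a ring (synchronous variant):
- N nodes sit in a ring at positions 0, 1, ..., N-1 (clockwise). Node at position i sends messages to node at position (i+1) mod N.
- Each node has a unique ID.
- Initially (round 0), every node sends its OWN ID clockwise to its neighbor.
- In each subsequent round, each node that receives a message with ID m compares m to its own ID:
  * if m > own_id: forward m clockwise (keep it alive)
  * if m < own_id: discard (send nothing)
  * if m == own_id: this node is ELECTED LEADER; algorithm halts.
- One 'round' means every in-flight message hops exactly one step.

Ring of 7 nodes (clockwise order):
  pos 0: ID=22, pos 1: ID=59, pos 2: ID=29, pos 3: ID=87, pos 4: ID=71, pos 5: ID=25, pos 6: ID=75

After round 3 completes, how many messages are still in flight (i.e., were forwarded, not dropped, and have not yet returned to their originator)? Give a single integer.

Round 1: pos1(id59) recv 22: drop; pos2(id29) recv 59: fwd; pos3(id87) recv 29: drop; pos4(id71) recv 87: fwd; pos5(id25) recv 71: fwd; pos6(id75) recv 25: drop; pos0(id22) recv 75: fwd
Round 2: pos3(id87) recv 59: drop; pos5(id25) recv 87: fwd; pos6(id75) recv 71: drop; pos1(id59) recv 75: fwd
Round 3: pos6(id75) recv 87: fwd; pos2(id29) recv 75: fwd
After round 3: 2 messages still in flight

Answer: 2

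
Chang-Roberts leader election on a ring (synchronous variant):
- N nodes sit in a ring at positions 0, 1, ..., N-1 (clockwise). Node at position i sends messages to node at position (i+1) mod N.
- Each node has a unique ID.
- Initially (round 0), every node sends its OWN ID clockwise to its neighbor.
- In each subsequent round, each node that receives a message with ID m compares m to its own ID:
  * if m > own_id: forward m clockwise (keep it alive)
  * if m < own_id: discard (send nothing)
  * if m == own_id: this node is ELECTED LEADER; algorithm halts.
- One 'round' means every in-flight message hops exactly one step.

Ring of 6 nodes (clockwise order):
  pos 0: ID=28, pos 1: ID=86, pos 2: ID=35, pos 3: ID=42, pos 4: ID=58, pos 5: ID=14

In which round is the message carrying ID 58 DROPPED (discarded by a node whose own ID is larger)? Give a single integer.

Round 1: pos1(id86) recv 28: drop; pos2(id35) recv 86: fwd; pos3(id42) recv 35: drop; pos4(id58) recv 42: drop; pos5(id14) recv 58: fwd; pos0(id28) recv 14: drop
Round 2: pos3(id42) recv 86: fwd; pos0(id28) recv 58: fwd
Round 3: pos4(id58) recv 86: fwd; pos1(id86) recv 58: drop
Round 4: pos5(id14) recv 86: fwd
Round 5: pos0(id28) recv 86: fwd
Round 6: pos1(id86) recv 86: ELECTED
Message ID 58 originates at pos 4; dropped at pos 1 in round 3

Answer: 3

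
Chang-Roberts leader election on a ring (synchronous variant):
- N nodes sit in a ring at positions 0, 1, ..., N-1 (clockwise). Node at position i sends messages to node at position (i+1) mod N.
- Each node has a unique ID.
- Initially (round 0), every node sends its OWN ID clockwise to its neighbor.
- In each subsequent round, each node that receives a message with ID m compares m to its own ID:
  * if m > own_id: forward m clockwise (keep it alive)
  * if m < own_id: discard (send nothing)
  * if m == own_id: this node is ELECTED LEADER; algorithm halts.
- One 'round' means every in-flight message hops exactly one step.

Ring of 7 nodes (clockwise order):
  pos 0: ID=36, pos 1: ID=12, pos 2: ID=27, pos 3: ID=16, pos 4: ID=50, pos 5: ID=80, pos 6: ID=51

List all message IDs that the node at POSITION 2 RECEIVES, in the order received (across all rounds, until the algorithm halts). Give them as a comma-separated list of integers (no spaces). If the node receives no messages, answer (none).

Round 1: pos1(id12) recv 36: fwd; pos2(id27) recv 12: drop; pos3(id16) recv 27: fwd; pos4(id50) recv 16: drop; pos5(id80) recv 50: drop; pos6(id51) recv 80: fwd; pos0(id36) recv 51: fwd
Round 2: pos2(id27) recv 36: fwd; pos4(id50) recv 27: drop; pos0(id36) recv 80: fwd; pos1(id12) recv 51: fwd
Round 3: pos3(id16) recv 36: fwd; pos1(id12) recv 80: fwd; pos2(id27) recv 51: fwd
Round 4: pos4(id50) recv 36: drop; pos2(id27) recv 80: fwd; pos3(id16) recv 51: fwd
Round 5: pos3(id16) recv 80: fwd; pos4(id50) recv 51: fwd
Round 6: pos4(id50) recv 80: fwd; pos5(id80) recv 51: drop
Round 7: pos5(id80) recv 80: ELECTED

Answer: 12,36,51,80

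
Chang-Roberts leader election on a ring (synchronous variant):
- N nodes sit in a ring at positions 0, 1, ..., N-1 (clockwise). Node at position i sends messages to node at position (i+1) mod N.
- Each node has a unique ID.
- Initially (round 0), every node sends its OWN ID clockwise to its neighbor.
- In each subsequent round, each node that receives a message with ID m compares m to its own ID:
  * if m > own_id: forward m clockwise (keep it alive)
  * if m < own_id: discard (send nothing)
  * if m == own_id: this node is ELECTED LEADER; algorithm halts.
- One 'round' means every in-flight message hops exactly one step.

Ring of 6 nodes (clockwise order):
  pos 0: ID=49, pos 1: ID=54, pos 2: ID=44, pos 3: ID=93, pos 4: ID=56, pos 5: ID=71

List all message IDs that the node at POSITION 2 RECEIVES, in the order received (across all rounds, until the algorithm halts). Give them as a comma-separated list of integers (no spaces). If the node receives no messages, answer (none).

Answer: 54,71,93

Derivation:
Round 1: pos1(id54) recv 49: drop; pos2(id44) recv 54: fwd; pos3(id93) recv 44: drop; pos4(id56) recv 93: fwd; pos5(id71) recv 56: drop; pos0(id49) recv 71: fwd
Round 2: pos3(id93) recv 54: drop; pos5(id71) recv 93: fwd; pos1(id54) recv 71: fwd
Round 3: pos0(id49) recv 93: fwd; pos2(id44) recv 71: fwd
Round 4: pos1(id54) recv 93: fwd; pos3(id93) recv 71: drop
Round 5: pos2(id44) recv 93: fwd
Round 6: pos3(id93) recv 93: ELECTED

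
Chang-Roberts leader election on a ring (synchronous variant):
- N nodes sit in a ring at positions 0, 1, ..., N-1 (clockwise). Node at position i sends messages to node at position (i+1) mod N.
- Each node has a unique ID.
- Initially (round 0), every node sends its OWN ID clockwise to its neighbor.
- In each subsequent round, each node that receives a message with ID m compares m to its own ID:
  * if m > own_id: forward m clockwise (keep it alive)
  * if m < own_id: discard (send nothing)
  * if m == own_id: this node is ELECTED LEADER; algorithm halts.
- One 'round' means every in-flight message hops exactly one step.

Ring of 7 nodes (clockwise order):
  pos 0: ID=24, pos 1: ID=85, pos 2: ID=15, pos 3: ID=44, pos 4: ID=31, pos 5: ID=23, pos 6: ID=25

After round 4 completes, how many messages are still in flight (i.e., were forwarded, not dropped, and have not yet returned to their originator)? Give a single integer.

Answer: 2

Derivation:
Round 1: pos1(id85) recv 24: drop; pos2(id15) recv 85: fwd; pos3(id44) recv 15: drop; pos4(id31) recv 44: fwd; pos5(id23) recv 31: fwd; pos6(id25) recv 23: drop; pos0(id24) recv 25: fwd
Round 2: pos3(id44) recv 85: fwd; pos5(id23) recv 44: fwd; pos6(id25) recv 31: fwd; pos1(id85) recv 25: drop
Round 3: pos4(id31) recv 85: fwd; pos6(id25) recv 44: fwd; pos0(id24) recv 31: fwd
Round 4: pos5(id23) recv 85: fwd; pos0(id24) recv 44: fwd; pos1(id85) recv 31: drop
After round 4: 2 messages still in flight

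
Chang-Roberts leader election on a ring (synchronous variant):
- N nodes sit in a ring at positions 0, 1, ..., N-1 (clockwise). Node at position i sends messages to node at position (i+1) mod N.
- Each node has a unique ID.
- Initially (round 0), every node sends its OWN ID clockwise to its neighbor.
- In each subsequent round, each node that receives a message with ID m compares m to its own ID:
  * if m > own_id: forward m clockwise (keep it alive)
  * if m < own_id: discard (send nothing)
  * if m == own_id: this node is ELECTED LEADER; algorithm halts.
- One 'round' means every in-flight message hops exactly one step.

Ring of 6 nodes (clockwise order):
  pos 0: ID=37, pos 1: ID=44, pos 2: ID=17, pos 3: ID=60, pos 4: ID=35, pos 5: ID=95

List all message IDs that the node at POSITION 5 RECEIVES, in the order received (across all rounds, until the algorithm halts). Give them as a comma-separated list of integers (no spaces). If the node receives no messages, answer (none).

Round 1: pos1(id44) recv 37: drop; pos2(id17) recv 44: fwd; pos3(id60) recv 17: drop; pos4(id35) recv 60: fwd; pos5(id95) recv 35: drop; pos0(id37) recv 95: fwd
Round 2: pos3(id60) recv 44: drop; pos5(id95) recv 60: drop; pos1(id44) recv 95: fwd
Round 3: pos2(id17) recv 95: fwd
Round 4: pos3(id60) recv 95: fwd
Round 5: pos4(id35) recv 95: fwd
Round 6: pos5(id95) recv 95: ELECTED

Answer: 35,60,95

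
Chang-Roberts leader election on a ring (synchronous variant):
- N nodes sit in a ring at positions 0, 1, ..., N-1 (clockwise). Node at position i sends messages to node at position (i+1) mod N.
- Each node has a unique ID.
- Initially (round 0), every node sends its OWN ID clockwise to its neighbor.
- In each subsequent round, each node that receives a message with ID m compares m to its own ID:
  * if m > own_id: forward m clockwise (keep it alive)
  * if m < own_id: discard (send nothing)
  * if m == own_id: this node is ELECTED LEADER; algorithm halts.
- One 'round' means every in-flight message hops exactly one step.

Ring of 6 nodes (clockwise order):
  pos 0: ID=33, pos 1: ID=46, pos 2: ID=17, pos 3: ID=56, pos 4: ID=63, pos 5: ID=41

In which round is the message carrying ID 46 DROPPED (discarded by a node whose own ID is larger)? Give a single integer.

Answer: 2

Derivation:
Round 1: pos1(id46) recv 33: drop; pos2(id17) recv 46: fwd; pos3(id56) recv 17: drop; pos4(id63) recv 56: drop; pos5(id41) recv 63: fwd; pos0(id33) recv 41: fwd
Round 2: pos3(id56) recv 46: drop; pos0(id33) recv 63: fwd; pos1(id46) recv 41: drop
Round 3: pos1(id46) recv 63: fwd
Round 4: pos2(id17) recv 63: fwd
Round 5: pos3(id56) recv 63: fwd
Round 6: pos4(id63) recv 63: ELECTED
Message ID 46 originates at pos 1; dropped at pos 3 in round 2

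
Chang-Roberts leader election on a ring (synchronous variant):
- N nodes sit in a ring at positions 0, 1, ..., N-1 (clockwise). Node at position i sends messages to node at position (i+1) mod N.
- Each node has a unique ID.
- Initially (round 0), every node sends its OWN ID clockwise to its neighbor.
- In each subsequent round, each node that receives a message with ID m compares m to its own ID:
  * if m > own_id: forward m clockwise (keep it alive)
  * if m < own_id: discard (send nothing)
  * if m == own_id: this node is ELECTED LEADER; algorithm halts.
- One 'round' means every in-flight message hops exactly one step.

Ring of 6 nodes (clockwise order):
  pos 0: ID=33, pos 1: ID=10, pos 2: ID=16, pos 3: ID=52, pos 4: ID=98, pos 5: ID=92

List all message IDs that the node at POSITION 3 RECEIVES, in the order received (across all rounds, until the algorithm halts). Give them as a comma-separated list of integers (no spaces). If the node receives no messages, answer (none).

Answer: 16,33,92,98

Derivation:
Round 1: pos1(id10) recv 33: fwd; pos2(id16) recv 10: drop; pos3(id52) recv 16: drop; pos4(id98) recv 52: drop; pos5(id92) recv 98: fwd; pos0(id33) recv 92: fwd
Round 2: pos2(id16) recv 33: fwd; pos0(id33) recv 98: fwd; pos1(id10) recv 92: fwd
Round 3: pos3(id52) recv 33: drop; pos1(id10) recv 98: fwd; pos2(id16) recv 92: fwd
Round 4: pos2(id16) recv 98: fwd; pos3(id52) recv 92: fwd
Round 5: pos3(id52) recv 98: fwd; pos4(id98) recv 92: drop
Round 6: pos4(id98) recv 98: ELECTED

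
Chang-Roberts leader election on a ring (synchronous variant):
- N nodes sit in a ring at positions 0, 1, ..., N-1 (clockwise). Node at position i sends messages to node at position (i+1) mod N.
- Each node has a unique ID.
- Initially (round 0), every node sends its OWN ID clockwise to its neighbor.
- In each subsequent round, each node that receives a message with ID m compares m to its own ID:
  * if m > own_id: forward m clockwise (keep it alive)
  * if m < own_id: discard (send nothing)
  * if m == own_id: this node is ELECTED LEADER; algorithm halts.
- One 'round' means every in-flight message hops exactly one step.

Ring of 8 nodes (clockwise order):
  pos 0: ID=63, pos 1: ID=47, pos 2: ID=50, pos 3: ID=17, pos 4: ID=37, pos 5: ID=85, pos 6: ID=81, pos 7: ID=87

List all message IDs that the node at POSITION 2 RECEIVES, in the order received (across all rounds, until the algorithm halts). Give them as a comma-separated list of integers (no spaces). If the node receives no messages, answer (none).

Round 1: pos1(id47) recv 63: fwd; pos2(id50) recv 47: drop; pos3(id17) recv 50: fwd; pos4(id37) recv 17: drop; pos5(id85) recv 37: drop; pos6(id81) recv 85: fwd; pos7(id87) recv 81: drop; pos0(id63) recv 87: fwd
Round 2: pos2(id50) recv 63: fwd; pos4(id37) recv 50: fwd; pos7(id87) recv 85: drop; pos1(id47) recv 87: fwd
Round 3: pos3(id17) recv 63: fwd; pos5(id85) recv 50: drop; pos2(id50) recv 87: fwd
Round 4: pos4(id37) recv 63: fwd; pos3(id17) recv 87: fwd
Round 5: pos5(id85) recv 63: drop; pos4(id37) recv 87: fwd
Round 6: pos5(id85) recv 87: fwd
Round 7: pos6(id81) recv 87: fwd
Round 8: pos7(id87) recv 87: ELECTED

Answer: 47,63,87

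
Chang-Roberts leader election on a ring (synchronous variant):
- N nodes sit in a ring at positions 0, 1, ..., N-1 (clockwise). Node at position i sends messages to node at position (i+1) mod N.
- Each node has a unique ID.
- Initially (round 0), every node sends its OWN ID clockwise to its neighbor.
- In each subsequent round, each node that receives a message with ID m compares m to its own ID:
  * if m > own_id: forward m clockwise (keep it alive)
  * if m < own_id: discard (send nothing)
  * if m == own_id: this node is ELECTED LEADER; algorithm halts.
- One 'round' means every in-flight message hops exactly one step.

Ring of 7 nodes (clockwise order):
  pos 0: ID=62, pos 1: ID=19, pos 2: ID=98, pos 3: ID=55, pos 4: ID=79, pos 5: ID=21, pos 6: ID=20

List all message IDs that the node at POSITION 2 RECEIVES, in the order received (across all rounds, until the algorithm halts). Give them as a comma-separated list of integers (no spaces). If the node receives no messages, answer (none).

Round 1: pos1(id19) recv 62: fwd; pos2(id98) recv 19: drop; pos3(id55) recv 98: fwd; pos4(id79) recv 55: drop; pos5(id21) recv 79: fwd; pos6(id20) recv 21: fwd; pos0(id62) recv 20: drop
Round 2: pos2(id98) recv 62: drop; pos4(id79) recv 98: fwd; pos6(id20) recv 79: fwd; pos0(id62) recv 21: drop
Round 3: pos5(id21) recv 98: fwd; pos0(id62) recv 79: fwd
Round 4: pos6(id20) recv 98: fwd; pos1(id19) recv 79: fwd
Round 5: pos0(id62) recv 98: fwd; pos2(id98) recv 79: drop
Round 6: pos1(id19) recv 98: fwd
Round 7: pos2(id98) recv 98: ELECTED

Answer: 19,62,79,98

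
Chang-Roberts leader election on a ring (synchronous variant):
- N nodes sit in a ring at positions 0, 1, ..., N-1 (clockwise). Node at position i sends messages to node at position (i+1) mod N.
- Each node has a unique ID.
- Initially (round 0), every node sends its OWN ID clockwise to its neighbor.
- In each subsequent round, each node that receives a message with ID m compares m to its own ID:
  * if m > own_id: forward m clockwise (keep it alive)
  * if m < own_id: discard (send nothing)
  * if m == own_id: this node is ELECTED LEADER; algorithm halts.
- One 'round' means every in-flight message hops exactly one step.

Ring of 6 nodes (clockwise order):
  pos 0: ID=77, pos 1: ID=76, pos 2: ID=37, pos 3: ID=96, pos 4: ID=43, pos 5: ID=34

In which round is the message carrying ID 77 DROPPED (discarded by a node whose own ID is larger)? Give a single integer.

Round 1: pos1(id76) recv 77: fwd; pos2(id37) recv 76: fwd; pos3(id96) recv 37: drop; pos4(id43) recv 96: fwd; pos5(id34) recv 43: fwd; pos0(id77) recv 34: drop
Round 2: pos2(id37) recv 77: fwd; pos3(id96) recv 76: drop; pos5(id34) recv 96: fwd; pos0(id77) recv 43: drop
Round 3: pos3(id96) recv 77: drop; pos0(id77) recv 96: fwd
Round 4: pos1(id76) recv 96: fwd
Round 5: pos2(id37) recv 96: fwd
Round 6: pos3(id96) recv 96: ELECTED
Message ID 77 originates at pos 0; dropped at pos 3 in round 3

Answer: 3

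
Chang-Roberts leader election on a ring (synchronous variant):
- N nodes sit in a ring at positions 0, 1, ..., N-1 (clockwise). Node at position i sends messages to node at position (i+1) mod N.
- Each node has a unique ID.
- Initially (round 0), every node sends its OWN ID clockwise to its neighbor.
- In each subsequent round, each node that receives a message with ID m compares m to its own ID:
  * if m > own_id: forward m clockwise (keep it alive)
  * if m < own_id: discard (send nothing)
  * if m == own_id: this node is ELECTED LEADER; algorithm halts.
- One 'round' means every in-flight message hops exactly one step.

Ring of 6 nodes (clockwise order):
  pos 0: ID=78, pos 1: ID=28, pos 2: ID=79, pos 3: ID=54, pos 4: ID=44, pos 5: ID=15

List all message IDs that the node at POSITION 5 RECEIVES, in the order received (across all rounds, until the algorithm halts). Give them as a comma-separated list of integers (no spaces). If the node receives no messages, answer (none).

Round 1: pos1(id28) recv 78: fwd; pos2(id79) recv 28: drop; pos3(id54) recv 79: fwd; pos4(id44) recv 54: fwd; pos5(id15) recv 44: fwd; pos0(id78) recv 15: drop
Round 2: pos2(id79) recv 78: drop; pos4(id44) recv 79: fwd; pos5(id15) recv 54: fwd; pos0(id78) recv 44: drop
Round 3: pos5(id15) recv 79: fwd; pos0(id78) recv 54: drop
Round 4: pos0(id78) recv 79: fwd
Round 5: pos1(id28) recv 79: fwd
Round 6: pos2(id79) recv 79: ELECTED

Answer: 44,54,79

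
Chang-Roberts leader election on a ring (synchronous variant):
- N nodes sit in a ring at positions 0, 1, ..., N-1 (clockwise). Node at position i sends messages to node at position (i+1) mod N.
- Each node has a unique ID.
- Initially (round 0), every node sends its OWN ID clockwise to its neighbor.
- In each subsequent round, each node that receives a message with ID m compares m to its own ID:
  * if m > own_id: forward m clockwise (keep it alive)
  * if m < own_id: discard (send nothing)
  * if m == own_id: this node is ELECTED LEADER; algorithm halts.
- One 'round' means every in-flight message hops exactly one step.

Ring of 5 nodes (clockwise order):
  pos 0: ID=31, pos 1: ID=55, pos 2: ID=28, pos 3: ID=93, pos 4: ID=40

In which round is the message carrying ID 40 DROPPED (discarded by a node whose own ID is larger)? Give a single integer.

Answer: 2

Derivation:
Round 1: pos1(id55) recv 31: drop; pos2(id28) recv 55: fwd; pos3(id93) recv 28: drop; pos4(id40) recv 93: fwd; pos0(id31) recv 40: fwd
Round 2: pos3(id93) recv 55: drop; pos0(id31) recv 93: fwd; pos1(id55) recv 40: drop
Round 3: pos1(id55) recv 93: fwd
Round 4: pos2(id28) recv 93: fwd
Round 5: pos3(id93) recv 93: ELECTED
Message ID 40 originates at pos 4; dropped at pos 1 in round 2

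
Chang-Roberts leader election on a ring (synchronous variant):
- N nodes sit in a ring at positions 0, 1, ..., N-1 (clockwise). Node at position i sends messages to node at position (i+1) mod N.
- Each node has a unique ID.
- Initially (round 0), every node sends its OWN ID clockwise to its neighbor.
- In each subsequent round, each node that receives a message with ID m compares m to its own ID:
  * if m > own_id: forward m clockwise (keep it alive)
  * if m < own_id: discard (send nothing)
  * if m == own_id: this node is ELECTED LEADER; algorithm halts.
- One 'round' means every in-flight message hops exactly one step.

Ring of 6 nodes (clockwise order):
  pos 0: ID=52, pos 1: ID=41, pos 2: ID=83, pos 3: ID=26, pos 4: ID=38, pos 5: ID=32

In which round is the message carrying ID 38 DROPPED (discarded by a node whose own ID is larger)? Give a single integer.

Round 1: pos1(id41) recv 52: fwd; pos2(id83) recv 41: drop; pos3(id26) recv 83: fwd; pos4(id38) recv 26: drop; pos5(id32) recv 38: fwd; pos0(id52) recv 32: drop
Round 2: pos2(id83) recv 52: drop; pos4(id38) recv 83: fwd; pos0(id52) recv 38: drop
Round 3: pos5(id32) recv 83: fwd
Round 4: pos0(id52) recv 83: fwd
Round 5: pos1(id41) recv 83: fwd
Round 6: pos2(id83) recv 83: ELECTED
Message ID 38 originates at pos 4; dropped at pos 0 in round 2

Answer: 2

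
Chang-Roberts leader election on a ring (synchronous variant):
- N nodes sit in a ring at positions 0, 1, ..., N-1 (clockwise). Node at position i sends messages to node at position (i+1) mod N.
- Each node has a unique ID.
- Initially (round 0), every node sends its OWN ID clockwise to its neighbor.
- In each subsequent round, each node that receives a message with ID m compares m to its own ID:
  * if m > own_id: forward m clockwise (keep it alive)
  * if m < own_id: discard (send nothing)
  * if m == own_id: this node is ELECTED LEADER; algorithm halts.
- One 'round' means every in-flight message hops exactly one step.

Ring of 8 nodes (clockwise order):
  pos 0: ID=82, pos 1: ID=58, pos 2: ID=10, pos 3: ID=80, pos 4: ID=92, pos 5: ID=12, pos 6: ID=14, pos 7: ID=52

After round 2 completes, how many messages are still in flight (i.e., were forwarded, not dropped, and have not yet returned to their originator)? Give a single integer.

Round 1: pos1(id58) recv 82: fwd; pos2(id10) recv 58: fwd; pos3(id80) recv 10: drop; pos4(id92) recv 80: drop; pos5(id12) recv 92: fwd; pos6(id14) recv 12: drop; pos7(id52) recv 14: drop; pos0(id82) recv 52: drop
Round 2: pos2(id10) recv 82: fwd; pos3(id80) recv 58: drop; pos6(id14) recv 92: fwd
After round 2: 2 messages still in flight

Answer: 2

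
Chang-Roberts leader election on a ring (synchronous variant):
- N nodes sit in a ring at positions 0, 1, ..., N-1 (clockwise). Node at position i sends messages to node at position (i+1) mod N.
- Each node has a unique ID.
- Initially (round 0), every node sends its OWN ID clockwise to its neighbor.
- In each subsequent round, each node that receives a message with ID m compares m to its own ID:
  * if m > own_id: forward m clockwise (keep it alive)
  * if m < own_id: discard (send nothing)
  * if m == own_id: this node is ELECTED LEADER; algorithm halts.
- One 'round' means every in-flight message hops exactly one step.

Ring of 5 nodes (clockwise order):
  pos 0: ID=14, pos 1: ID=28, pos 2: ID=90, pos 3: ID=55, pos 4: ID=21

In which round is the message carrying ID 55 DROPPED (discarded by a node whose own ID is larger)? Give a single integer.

Round 1: pos1(id28) recv 14: drop; pos2(id90) recv 28: drop; pos3(id55) recv 90: fwd; pos4(id21) recv 55: fwd; pos0(id14) recv 21: fwd
Round 2: pos4(id21) recv 90: fwd; pos0(id14) recv 55: fwd; pos1(id28) recv 21: drop
Round 3: pos0(id14) recv 90: fwd; pos1(id28) recv 55: fwd
Round 4: pos1(id28) recv 90: fwd; pos2(id90) recv 55: drop
Round 5: pos2(id90) recv 90: ELECTED
Message ID 55 originates at pos 3; dropped at pos 2 in round 4

Answer: 4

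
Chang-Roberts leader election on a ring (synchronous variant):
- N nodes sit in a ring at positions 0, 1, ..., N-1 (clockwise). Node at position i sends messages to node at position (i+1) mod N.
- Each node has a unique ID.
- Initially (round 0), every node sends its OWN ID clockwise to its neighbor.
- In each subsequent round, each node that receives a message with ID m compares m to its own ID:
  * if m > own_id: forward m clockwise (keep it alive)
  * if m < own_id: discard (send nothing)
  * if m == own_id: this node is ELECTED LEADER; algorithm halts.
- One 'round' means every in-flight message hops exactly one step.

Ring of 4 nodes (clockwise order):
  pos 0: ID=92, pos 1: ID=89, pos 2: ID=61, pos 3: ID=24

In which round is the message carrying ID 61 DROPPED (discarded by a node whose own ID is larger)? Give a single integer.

Answer: 2

Derivation:
Round 1: pos1(id89) recv 92: fwd; pos2(id61) recv 89: fwd; pos3(id24) recv 61: fwd; pos0(id92) recv 24: drop
Round 2: pos2(id61) recv 92: fwd; pos3(id24) recv 89: fwd; pos0(id92) recv 61: drop
Round 3: pos3(id24) recv 92: fwd; pos0(id92) recv 89: drop
Round 4: pos0(id92) recv 92: ELECTED
Message ID 61 originates at pos 2; dropped at pos 0 in round 2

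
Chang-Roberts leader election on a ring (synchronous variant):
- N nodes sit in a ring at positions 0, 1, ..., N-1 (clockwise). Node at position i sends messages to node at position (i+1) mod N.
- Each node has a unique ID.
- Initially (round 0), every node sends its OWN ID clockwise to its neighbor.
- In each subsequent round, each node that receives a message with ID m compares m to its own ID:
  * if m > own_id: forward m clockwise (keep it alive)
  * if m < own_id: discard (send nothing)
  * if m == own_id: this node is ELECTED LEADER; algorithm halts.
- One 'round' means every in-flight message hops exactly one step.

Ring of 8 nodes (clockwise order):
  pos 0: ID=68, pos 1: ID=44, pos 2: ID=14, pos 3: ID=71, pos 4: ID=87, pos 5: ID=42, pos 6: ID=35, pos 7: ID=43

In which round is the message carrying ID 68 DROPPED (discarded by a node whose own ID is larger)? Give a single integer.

Answer: 3

Derivation:
Round 1: pos1(id44) recv 68: fwd; pos2(id14) recv 44: fwd; pos3(id71) recv 14: drop; pos4(id87) recv 71: drop; pos5(id42) recv 87: fwd; pos6(id35) recv 42: fwd; pos7(id43) recv 35: drop; pos0(id68) recv 43: drop
Round 2: pos2(id14) recv 68: fwd; pos3(id71) recv 44: drop; pos6(id35) recv 87: fwd; pos7(id43) recv 42: drop
Round 3: pos3(id71) recv 68: drop; pos7(id43) recv 87: fwd
Round 4: pos0(id68) recv 87: fwd
Round 5: pos1(id44) recv 87: fwd
Round 6: pos2(id14) recv 87: fwd
Round 7: pos3(id71) recv 87: fwd
Round 8: pos4(id87) recv 87: ELECTED
Message ID 68 originates at pos 0; dropped at pos 3 in round 3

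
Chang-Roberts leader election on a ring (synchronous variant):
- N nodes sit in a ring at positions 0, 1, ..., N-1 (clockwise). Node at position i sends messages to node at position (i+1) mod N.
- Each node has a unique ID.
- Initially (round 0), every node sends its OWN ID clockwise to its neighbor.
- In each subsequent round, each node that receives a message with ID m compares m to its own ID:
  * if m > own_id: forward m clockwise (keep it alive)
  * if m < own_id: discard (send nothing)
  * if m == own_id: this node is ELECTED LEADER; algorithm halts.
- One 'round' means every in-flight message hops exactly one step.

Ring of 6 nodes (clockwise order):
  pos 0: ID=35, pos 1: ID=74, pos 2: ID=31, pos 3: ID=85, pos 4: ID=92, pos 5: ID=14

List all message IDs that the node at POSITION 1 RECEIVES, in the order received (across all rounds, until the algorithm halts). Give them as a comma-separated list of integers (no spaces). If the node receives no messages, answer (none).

Round 1: pos1(id74) recv 35: drop; pos2(id31) recv 74: fwd; pos3(id85) recv 31: drop; pos4(id92) recv 85: drop; pos5(id14) recv 92: fwd; pos0(id35) recv 14: drop
Round 2: pos3(id85) recv 74: drop; pos0(id35) recv 92: fwd
Round 3: pos1(id74) recv 92: fwd
Round 4: pos2(id31) recv 92: fwd
Round 5: pos3(id85) recv 92: fwd
Round 6: pos4(id92) recv 92: ELECTED

Answer: 35,92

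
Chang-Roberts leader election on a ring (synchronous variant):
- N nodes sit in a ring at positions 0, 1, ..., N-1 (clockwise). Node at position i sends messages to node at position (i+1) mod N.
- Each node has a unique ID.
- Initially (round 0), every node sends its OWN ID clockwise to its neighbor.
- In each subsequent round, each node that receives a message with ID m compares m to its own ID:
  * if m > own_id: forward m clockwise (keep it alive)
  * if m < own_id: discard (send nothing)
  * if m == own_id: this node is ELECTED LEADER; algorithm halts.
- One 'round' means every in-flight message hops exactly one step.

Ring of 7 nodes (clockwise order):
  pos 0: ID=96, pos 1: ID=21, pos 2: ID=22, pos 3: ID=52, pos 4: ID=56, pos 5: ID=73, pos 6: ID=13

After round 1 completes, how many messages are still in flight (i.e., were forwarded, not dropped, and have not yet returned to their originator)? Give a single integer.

Round 1: pos1(id21) recv 96: fwd; pos2(id22) recv 21: drop; pos3(id52) recv 22: drop; pos4(id56) recv 52: drop; pos5(id73) recv 56: drop; pos6(id13) recv 73: fwd; pos0(id96) recv 13: drop
After round 1: 2 messages still in flight

Answer: 2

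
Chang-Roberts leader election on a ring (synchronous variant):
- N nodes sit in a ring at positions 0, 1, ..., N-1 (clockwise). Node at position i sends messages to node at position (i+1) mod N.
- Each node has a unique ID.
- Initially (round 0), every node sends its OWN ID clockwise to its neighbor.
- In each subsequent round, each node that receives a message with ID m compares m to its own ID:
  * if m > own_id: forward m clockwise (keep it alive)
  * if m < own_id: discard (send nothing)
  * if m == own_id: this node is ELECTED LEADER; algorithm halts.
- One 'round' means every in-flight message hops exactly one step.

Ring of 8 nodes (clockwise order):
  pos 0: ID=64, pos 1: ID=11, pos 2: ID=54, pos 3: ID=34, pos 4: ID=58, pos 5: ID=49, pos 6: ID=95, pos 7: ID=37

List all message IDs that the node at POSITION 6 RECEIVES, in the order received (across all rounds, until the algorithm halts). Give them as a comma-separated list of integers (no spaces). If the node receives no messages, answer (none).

Answer: 49,58,64,95

Derivation:
Round 1: pos1(id11) recv 64: fwd; pos2(id54) recv 11: drop; pos3(id34) recv 54: fwd; pos4(id58) recv 34: drop; pos5(id49) recv 58: fwd; pos6(id95) recv 49: drop; pos7(id37) recv 95: fwd; pos0(id64) recv 37: drop
Round 2: pos2(id54) recv 64: fwd; pos4(id58) recv 54: drop; pos6(id95) recv 58: drop; pos0(id64) recv 95: fwd
Round 3: pos3(id34) recv 64: fwd; pos1(id11) recv 95: fwd
Round 4: pos4(id58) recv 64: fwd; pos2(id54) recv 95: fwd
Round 5: pos5(id49) recv 64: fwd; pos3(id34) recv 95: fwd
Round 6: pos6(id95) recv 64: drop; pos4(id58) recv 95: fwd
Round 7: pos5(id49) recv 95: fwd
Round 8: pos6(id95) recv 95: ELECTED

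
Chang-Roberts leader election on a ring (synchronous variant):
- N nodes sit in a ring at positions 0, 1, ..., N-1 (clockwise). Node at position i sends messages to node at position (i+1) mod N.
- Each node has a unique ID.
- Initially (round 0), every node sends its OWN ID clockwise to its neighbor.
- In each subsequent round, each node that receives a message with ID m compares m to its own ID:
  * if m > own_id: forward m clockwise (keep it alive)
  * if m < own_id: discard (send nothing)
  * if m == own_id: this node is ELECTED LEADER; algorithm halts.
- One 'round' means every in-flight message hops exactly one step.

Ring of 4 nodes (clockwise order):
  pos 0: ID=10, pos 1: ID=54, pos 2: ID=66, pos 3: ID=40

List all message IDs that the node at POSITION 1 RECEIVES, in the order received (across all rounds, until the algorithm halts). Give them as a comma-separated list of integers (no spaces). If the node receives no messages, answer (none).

Answer: 10,40,66

Derivation:
Round 1: pos1(id54) recv 10: drop; pos2(id66) recv 54: drop; pos3(id40) recv 66: fwd; pos0(id10) recv 40: fwd
Round 2: pos0(id10) recv 66: fwd; pos1(id54) recv 40: drop
Round 3: pos1(id54) recv 66: fwd
Round 4: pos2(id66) recv 66: ELECTED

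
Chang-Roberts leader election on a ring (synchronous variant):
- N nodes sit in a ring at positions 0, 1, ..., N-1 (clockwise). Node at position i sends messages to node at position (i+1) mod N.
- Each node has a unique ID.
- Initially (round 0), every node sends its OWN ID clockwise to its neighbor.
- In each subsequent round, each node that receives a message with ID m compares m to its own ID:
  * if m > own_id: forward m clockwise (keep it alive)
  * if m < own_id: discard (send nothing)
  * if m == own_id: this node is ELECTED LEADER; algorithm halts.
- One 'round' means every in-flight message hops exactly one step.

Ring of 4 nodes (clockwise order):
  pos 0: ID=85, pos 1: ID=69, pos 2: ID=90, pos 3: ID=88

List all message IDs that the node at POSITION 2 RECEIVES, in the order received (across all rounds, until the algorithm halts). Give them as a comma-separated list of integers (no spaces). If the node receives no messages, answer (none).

Answer: 69,85,88,90

Derivation:
Round 1: pos1(id69) recv 85: fwd; pos2(id90) recv 69: drop; pos3(id88) recv 90: fwd; pos0(id85) recv 88: fwd
Round 2: pos2(id90) recv 85: drop; pos0(id85) recv 90: fwd; pos1(id69) recv 88: fwd
Round 3: pos1(id69) recv 90: fwd; pos2(id90) recv 88: drop
Round 4: pos2(id90) recv 90: ELECTED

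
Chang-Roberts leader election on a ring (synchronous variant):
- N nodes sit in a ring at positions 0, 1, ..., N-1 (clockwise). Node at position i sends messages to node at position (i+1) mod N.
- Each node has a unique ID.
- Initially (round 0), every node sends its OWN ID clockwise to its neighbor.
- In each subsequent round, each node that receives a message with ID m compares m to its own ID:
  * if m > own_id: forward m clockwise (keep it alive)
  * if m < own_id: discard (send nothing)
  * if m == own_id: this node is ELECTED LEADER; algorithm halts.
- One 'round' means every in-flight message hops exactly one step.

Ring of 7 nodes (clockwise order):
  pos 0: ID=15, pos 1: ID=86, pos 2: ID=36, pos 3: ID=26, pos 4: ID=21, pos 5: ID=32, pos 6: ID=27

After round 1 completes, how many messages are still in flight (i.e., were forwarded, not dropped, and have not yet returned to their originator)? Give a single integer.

Round 1: pos1(id86) recv 15: drop; pos2(id36) recv 86: fwd; pos3(id26) recv 36: fwd; pos4(id21) recv 26: fwd; pos5(id32) recv 21: drop; pos6(id27) recv 32: fwd; pos0(id15) recv 27: fwd
After round 1: 5 messages still in flight

Answer: 5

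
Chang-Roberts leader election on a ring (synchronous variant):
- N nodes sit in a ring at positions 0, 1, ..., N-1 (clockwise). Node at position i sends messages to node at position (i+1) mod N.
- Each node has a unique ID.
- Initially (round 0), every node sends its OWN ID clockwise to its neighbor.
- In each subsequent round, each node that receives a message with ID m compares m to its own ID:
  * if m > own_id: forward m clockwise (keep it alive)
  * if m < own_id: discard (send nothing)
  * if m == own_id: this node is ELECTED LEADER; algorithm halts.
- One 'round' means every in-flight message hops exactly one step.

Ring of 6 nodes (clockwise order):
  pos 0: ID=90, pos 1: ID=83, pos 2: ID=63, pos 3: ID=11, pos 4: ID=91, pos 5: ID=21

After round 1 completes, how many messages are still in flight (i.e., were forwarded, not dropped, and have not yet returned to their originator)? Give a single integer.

Answer: 4

Derivation:
Round 1: pos1(id83) recv 90: fwd; pos2(id63) recv 83: fwd; pos3(id11) recv 63: fwd; pos4(id91) recv 11: drop; pos5(id21) recv 91: fwd; pos0(id90) recv 21: drop
After round 1: 4 messages still in flight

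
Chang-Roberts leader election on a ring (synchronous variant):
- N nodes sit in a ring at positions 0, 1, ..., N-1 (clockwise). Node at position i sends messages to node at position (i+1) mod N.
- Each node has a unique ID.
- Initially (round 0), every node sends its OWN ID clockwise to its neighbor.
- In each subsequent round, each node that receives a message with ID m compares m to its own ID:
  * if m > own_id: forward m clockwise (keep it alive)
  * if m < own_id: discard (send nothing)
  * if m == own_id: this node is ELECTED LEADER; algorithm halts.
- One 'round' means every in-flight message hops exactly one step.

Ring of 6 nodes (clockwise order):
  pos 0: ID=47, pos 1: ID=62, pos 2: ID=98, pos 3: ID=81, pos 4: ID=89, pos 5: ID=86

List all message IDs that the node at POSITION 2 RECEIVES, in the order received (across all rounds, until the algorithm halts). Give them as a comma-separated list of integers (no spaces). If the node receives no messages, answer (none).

Round 1: pos1(id62) recv 47: drop; pos2(id98) recv 62: drop; pos3(id81) recv 98: fwd; pos4(id89) recv 81: drop; pos5(id86) recv 89: fwd; pos0(id47) recv 86: fwd
Round 2: pos4(id89) recv 98: fwd; pos0(id47) recv 89: fwd; pos1(id62) recv 86: fwd
Round 3: pos5(id86) recv 98: fwd; pos1(id62) recv 89: fwd; pos2(id98) recv 86: drop
Round 4: pos0(id47) recv 98: fwd; pos2(id98) recv 89: drop
Round 5: pos1(id62) recv 98: fwd
Round 6: pos2(id98) recv 98: ELECTED

Answer: 62,86,89,98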